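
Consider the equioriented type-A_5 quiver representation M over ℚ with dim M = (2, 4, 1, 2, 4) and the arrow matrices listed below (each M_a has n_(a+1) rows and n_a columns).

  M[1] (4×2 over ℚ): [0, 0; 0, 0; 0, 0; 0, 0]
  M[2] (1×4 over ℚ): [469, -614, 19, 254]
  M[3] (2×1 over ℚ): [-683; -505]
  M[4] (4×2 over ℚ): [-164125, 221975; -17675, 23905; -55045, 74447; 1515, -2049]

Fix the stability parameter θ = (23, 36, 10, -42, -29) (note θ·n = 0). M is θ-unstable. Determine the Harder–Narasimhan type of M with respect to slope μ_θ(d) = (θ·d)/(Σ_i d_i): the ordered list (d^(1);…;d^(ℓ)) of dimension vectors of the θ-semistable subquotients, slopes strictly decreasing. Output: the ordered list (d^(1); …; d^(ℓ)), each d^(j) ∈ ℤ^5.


Via rank(M_{q-1}∘⋯∘M_p): M ≅ I[1,1]^2, I[2,2]^3, I[2,4], I[4,5], I[5,5]^3.
μ_θ-semistable layers: μ^(1)=36; μ^(2)=23; μ^(3)=4/3; μ^(4)=-29; μ^(5)=-42

((0, 3, 0, 0, 0); (2, 0, 0, 0, 0); (0, 1, 1, 1, 0); (0, 0, 0, 0, 4); (0, 0, 0, 1, 0))


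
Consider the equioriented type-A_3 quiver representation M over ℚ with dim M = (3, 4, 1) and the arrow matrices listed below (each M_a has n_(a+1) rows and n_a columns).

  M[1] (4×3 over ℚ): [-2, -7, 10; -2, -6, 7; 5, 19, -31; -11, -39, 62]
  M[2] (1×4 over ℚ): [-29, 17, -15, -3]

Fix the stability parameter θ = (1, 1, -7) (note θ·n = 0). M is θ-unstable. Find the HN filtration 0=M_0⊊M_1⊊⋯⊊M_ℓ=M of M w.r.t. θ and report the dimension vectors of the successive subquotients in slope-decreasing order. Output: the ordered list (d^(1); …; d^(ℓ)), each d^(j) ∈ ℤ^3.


Barcode: M ≅ I[1,2]^2, I[1,3], I[2,2]. HN layers by μ_θ (2 steps, strictly decreasing):
  μ^(1)=1; μ^(2)=-5/3

((2, 3, 0); (1, 1, 1))


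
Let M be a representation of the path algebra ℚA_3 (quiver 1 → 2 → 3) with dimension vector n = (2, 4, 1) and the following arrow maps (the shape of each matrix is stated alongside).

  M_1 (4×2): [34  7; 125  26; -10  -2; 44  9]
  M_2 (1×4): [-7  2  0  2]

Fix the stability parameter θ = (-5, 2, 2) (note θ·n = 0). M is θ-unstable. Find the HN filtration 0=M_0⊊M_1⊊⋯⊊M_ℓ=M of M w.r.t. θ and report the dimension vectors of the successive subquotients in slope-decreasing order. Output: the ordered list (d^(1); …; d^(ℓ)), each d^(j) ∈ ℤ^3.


Interval decomposition of M: I[1,2], I[1,3], I[2,2]^2.
HN type (ℓ=2): μ^(1)=2; μ^(2)=-5

((0, 4, 1); (2, 0, 0))


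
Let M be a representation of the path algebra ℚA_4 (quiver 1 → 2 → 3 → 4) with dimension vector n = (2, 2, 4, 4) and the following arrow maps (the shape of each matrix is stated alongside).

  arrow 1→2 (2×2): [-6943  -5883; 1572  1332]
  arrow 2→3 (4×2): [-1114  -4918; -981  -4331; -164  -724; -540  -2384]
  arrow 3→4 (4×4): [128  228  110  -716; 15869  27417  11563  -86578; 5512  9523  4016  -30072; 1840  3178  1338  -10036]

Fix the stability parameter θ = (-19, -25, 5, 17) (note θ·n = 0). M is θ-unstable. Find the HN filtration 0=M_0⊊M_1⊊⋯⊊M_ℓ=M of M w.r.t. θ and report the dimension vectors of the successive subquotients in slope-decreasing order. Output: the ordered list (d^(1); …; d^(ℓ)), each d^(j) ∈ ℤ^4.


Interval decomposition of M: I[1,1], I[1,4], I[2,3], I[3,4]^2, I[4,4].
HN type (ℓ=5): μ^(1)=17; μ^(2)=5; μ^(3)=-19; μ^(4)=-22; μ^(5)=-25

((0, 0, 0, 4); (0, 0, 4, 0); (1, 0, 0, 0); (1, 1, 0, 0); (0, 1, 0, 0))


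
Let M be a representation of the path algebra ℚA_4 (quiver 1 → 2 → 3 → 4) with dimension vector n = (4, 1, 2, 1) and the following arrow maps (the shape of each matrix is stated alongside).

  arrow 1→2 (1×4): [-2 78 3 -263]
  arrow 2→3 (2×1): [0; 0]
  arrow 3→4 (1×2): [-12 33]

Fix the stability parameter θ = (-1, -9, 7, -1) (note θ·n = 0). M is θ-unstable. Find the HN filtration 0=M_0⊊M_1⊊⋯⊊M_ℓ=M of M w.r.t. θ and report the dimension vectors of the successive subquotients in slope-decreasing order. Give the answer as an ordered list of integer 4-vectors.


Barcode: M ≅ I[1,1]^3, I[1,2], I[3,3], I[3,4]. HN layers by μ_θ (4 steps, strictly decreasing):
  μ^(1)=7; μ^(2)=3; μ^(3)=-1; μ^(4)=-5

((0, 0, 1, 0); (0, 0, 1, 1); (3, 0, 0, 0); (1, 1, 0, 0))


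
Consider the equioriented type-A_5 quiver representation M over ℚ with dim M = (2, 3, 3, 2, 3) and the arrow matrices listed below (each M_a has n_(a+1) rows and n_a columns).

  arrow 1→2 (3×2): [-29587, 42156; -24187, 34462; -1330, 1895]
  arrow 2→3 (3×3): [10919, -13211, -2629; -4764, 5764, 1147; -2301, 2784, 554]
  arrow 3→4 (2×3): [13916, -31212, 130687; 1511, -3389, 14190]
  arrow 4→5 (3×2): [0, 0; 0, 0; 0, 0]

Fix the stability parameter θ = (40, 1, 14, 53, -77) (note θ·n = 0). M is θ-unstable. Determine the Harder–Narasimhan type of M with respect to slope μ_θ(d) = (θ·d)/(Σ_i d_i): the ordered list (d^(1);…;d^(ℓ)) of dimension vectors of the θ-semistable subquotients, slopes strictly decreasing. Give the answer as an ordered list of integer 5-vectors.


Via rank(M_{q-1}∘⋯∘M_p): M ≅ I[1,3], I[1,4], I[2,4], I[5,5]^3.
μ_θ-semistable layers: μ^(1)=53; μ^(2)=55/3; μ^(3)=14; μ^(4)=1; μ^(5)=-77

((0, 0, 0, 2, 0); (2, 2, 2, 0, 0); (0, 0, 1, 0, 0); (0, 1, 0, 0, 0); (0, 0, 0, 0, 3))


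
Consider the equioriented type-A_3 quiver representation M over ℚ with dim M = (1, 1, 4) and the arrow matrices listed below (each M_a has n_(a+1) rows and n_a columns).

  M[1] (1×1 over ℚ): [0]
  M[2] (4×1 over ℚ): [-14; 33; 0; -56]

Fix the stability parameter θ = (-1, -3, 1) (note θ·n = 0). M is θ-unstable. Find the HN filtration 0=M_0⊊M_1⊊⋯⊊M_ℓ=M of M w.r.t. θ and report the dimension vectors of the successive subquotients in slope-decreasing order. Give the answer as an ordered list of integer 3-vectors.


Via rank(M_{q-1}∘⋯∘M_p): M ≅ I[1,1], I[2,3], I[3,3]^3.
μ_θ-semistable layers: μ^(1)=1; μ^(2)=-1; μ^(3)=-3

((0, 0, 4); (1, 0, 0); (0, 1, 0))


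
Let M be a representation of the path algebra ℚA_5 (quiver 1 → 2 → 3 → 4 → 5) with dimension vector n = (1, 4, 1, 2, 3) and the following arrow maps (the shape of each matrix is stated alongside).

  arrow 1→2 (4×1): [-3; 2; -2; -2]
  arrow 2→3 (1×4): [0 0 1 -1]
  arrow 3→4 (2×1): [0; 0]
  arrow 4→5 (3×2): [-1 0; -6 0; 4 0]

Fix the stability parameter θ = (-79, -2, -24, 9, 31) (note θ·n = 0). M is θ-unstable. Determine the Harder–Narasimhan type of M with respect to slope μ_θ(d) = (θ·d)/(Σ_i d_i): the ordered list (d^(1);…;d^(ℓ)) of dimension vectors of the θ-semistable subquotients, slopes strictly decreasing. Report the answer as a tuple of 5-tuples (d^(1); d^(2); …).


Barcode: M ≅ I[1,2], I[2,2]^2, I[2,3], I[4,4], I[4,5], I[5,5]^2. HN layers by μ_θ (5 steps, strictly decreasing):
  μ^(1)=31; μ^(2)=9; μ^(3)=-2; μ^(4)=-13; μ^(5)=-79

((0, 0, 0, 0, 3); (0, 0, 0, 2, 0); (0, 3, 0, 0, 0); (0, 1, 1, 0, 0); (1, 0, 0, 0, 0))


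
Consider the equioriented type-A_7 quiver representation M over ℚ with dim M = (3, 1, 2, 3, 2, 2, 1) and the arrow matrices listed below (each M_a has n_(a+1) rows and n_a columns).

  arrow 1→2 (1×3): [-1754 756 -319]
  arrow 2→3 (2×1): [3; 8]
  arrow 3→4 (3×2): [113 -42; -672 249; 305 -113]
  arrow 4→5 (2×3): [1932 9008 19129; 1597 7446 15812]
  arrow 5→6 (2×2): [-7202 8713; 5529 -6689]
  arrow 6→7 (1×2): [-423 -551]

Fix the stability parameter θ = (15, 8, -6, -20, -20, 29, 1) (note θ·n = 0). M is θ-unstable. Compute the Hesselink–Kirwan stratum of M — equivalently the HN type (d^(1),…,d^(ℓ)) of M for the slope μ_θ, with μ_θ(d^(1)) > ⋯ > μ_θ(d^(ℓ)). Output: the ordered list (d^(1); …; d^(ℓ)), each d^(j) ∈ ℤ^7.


Interval decomposition of M: I[1,1]^2, I[1,7], I[3,6], I[4,4].
HN type (ℓ=5): μ^(1)=29; μ^(2)=15; μ^(3)=-23/5; μ^(4)=-46/3; μ^(5)=-20

((0, 0, 0, 0, 0, 1, 0); (2, 0, 0, 0, 0, 1, 1); (1, 1, 1, 1, 1, 0, 0); (0, 0, 1, 1, 1, 0, 0); (0, 0, 0, 1, 0, 0, 0))


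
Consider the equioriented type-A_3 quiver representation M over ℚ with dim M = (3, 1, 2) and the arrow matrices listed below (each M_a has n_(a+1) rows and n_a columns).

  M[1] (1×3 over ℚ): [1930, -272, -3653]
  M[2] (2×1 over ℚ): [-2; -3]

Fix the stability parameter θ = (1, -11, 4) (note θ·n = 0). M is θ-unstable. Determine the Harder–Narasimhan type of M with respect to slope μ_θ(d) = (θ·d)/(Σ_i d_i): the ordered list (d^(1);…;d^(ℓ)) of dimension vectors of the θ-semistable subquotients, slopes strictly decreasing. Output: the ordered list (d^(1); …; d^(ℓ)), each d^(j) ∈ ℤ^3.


Via rank(M_{q-1}∘⋯∘M_p): M ≅ I[1,1]^2, I[1,3], I[3,3].
μ_θ-semistable layers: μ^(1)=4; μ^(2)=1; μ^(3)=-5

((0, 0, 2); (2, 0, 0); (1, 1, 0))


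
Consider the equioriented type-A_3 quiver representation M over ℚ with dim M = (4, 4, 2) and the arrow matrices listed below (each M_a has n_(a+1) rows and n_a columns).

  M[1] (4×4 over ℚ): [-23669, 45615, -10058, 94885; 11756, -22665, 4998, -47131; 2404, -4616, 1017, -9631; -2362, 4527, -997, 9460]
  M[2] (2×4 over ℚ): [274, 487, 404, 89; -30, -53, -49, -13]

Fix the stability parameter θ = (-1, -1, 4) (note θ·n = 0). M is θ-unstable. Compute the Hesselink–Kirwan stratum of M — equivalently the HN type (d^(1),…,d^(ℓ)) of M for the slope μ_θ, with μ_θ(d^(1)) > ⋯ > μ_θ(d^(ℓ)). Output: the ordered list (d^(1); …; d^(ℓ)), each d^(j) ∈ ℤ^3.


Interval decomposition of M: I[1,2]^2, I[1,3]^2.
HN type (ℓ=2): μ^(1)=4; μ^(2)=-1

((0, 0, 2); (4, 4, 0))


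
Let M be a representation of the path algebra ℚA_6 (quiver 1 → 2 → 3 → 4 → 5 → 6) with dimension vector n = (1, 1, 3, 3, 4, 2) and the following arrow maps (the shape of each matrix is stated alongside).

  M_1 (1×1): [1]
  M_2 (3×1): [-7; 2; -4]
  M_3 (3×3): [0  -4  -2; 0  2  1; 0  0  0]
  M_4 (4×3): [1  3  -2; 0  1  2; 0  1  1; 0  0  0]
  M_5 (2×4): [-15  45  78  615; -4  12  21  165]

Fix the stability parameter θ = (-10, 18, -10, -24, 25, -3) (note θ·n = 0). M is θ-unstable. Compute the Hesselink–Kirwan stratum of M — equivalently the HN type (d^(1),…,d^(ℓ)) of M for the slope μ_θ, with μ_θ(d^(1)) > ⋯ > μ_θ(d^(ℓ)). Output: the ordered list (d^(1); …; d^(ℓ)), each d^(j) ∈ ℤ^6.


Interval decomposition of M: I[1,3], I[3,3], I[3,6], I[4,5], I[4,6], I[5,5].
HN type (ℓ=6): μ^(1)=25; μ^(2)=11; μ^(3)=4; μ^(4)=-10; μ^(5)=-17; μ^(6)=-24

((0, 0, 0, 0, 2, 0); (0, 0, 0, 0, 2, 2); (0, 1, 1, 0, 0, 0); (1, 0, 1, 0, 0, 0); (0, 0, 1, 1, 0, 0); (0, 0, 0, 2, 0, 0))


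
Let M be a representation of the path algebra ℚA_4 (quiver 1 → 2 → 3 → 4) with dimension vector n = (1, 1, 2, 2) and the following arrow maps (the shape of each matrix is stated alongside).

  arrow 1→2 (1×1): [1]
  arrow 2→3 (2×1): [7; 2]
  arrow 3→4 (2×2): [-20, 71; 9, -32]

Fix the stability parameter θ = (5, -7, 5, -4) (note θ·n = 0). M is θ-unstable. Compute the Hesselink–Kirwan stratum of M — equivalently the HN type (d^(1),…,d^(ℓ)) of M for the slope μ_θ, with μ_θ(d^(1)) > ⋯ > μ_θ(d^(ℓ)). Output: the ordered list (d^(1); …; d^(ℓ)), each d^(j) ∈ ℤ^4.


Interval decomposition of M: I[1,4], I[3,4].
HN type (ℓ=2): μ^(1)=1/2; μ^(2)=-1

((0, 0, 2, 2); (1, 1, 0, 0))


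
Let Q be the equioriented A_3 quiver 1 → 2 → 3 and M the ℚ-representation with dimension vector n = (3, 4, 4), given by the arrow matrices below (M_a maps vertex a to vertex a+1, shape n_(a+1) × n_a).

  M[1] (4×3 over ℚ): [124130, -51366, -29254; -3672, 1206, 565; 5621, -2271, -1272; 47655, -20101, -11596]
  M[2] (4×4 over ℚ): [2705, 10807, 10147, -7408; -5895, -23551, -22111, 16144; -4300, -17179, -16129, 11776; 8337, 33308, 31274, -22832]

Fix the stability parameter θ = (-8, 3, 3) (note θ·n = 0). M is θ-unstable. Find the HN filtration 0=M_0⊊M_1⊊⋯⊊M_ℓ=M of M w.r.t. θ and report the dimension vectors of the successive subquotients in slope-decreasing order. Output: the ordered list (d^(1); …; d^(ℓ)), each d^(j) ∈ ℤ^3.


Interval decomposition of M: I[1,2], I[1,3]^2, I[2,2], I[3,3]^2.
HN type (ℓ=2): μ^(1)=3; μ^(2)=-8

((0, 4, 4); (3, 0, 0))


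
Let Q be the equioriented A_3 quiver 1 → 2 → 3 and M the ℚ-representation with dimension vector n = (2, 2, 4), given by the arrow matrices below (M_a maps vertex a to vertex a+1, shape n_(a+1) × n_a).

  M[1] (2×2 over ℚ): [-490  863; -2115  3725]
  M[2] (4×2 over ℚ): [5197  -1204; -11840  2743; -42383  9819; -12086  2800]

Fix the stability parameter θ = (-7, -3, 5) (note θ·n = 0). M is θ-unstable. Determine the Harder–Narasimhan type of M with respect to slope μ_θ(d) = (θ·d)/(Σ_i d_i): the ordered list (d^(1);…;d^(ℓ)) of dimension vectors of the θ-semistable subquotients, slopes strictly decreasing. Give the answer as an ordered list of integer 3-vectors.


Barcode: M ≅ I[1,3]^2, I[3,3]^2. HN layers by μ_θ (3 steps, strictly decreasing):
  μ^(1)=5; μ^(2)=-3; μ^(3)=-7

((0, 0, 4); (0, 2, 0); (2, 0, 0))


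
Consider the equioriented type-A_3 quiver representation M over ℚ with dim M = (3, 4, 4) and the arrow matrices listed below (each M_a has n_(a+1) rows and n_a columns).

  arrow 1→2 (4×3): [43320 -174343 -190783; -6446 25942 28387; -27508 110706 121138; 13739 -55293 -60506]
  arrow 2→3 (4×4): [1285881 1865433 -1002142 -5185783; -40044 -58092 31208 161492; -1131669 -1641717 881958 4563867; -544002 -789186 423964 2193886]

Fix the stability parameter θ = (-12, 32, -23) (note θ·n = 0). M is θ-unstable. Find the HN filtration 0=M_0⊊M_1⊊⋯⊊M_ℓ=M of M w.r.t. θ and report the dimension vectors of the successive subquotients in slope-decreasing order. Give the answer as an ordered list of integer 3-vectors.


Via rank(M_{q-1}∘⋯∘M_p): M ≅ I[1,2]^2, I[1,3], I[2,2], I[3,3]^3.
μ_θ-semistable layers: μ^(1)=32; μ^(2)=9/2; μ^(3)=-12; μ^(4)=-23

((0, 3, 0); (0, 1, 1); (3, 0, 0); (0, 0, 3))


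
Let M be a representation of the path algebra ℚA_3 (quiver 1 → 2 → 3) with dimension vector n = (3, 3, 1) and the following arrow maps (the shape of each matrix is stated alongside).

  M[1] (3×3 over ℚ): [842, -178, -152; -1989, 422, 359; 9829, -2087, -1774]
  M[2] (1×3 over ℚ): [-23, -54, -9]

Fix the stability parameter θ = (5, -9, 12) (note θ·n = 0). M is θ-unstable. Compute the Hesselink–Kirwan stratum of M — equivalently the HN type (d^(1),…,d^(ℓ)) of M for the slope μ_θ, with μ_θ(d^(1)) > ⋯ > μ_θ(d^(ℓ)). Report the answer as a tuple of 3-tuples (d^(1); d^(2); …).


Interval decomposition of M: I[1,1], I[1,2], I[1,3], I[2,2].
HN type (ℓ=4): μ^(1)=12; μ^(2)=5; μ^(3)=-2; μ^(4)=-9

((0, 0, 1); (1, 0, 0); (2, 2, 0); (0, 1, 0))


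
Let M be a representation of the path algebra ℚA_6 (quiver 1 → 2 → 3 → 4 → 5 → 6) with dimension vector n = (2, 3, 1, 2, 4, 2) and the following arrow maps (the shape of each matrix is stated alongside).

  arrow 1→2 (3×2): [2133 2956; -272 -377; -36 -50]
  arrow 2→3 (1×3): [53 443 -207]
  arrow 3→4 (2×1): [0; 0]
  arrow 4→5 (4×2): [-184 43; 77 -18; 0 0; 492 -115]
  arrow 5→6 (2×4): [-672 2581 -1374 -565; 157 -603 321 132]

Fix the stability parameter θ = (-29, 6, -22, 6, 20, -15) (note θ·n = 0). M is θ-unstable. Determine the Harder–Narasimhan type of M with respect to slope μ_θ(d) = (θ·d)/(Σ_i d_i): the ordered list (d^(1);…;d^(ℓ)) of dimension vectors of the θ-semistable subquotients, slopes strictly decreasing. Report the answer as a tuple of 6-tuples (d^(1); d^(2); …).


Interval decomposition of M: I[1,2], I[1,3], I[2,2], I[4,5], I[4,6], I[5,5], I[5,6].
HN type (ℓ=6): μ^(1)=20; μ^(2)=6; μ^(3)=11/3; μ^(4)=5/2; μ^(5)=-8; μ^(6)=-29

((0, 0, 0, 0, 2, 0); (0, 2, 0, 1, 0, 0); (0, 0, 0, 1, 1, 1); (0, 0, 0, 0, 1, 1); (0, 1, 1, 0, 0, 0); (2, 0, 0, 0, 0, 0))


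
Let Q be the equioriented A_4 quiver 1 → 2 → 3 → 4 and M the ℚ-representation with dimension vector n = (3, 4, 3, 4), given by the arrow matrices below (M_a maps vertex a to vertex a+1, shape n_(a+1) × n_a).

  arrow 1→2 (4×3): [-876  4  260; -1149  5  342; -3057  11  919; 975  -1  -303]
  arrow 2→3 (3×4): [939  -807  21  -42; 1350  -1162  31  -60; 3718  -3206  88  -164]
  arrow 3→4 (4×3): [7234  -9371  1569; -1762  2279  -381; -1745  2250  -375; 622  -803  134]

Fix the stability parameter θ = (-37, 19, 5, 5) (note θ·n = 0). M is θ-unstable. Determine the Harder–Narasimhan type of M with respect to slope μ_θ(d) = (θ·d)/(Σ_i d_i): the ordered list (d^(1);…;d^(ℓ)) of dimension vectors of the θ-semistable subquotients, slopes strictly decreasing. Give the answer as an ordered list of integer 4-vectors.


Barcode: M ≅ I[1,1], I[1,4]^2, I[2,2]^2, I[3,4], I[4,4]. HN layers by μ_θ (4 steps, strictly decreasing):
  μ^(1)=19; μ^(2)=29/3; μ^(3)=5; μ^(4)=-37

((0, 2, 0, 0); (0, 2, 2, 2); (0, 0, 1, 2); (3, 0, 0, 0))


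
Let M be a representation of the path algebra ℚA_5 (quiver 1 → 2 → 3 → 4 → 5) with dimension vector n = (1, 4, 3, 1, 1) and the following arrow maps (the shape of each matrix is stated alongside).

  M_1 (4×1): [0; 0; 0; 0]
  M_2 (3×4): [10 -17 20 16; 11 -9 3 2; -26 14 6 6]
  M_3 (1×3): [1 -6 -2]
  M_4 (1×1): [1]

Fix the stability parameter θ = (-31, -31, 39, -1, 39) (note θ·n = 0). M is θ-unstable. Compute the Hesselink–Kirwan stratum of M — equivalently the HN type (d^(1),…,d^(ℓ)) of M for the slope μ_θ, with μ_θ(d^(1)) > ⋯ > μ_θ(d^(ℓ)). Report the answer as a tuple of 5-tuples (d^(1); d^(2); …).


Via rank(M_{q-1}∘⋯∘M_p): M ≅ I[1,1], I[2,2], I[2,3]^2, I[2,5].
μ_θ-semistable layers: μ^(1)=39; μ^(2)=19; μ^(3)=-31

((0, 0, 2, 0, 1); (0, 0, 1, 1, 0); (1, 4, 0, 0, 0))


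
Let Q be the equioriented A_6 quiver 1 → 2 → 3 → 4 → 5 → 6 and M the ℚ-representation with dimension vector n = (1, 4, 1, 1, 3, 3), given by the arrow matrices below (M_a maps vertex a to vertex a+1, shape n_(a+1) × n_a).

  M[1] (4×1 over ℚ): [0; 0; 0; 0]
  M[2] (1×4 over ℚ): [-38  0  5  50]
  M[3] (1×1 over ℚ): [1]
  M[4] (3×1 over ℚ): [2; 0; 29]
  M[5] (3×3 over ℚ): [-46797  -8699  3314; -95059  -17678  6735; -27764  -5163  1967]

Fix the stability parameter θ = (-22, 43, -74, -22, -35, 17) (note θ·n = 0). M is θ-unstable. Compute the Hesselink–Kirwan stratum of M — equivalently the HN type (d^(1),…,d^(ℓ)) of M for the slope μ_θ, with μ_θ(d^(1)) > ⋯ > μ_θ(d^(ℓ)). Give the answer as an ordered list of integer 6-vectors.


Via rank(M_{q-1}∘⋯∘M_p): M ≅ I[1,1], I[2,2]^3, I[2,6], I[5,5], I[5,6], I[6,6].
μ_θ-semistable layers: μ^(1)=43; μ^(2)=17; μ^(3)=-22; μ^(4)=-35

((0, 3, 0, 0, 0, 0); (0, 0, 0, 0, 0, 3); (1, 1, 1, 1, 1, 0); (0, 0, 0, 0, 2, 0))


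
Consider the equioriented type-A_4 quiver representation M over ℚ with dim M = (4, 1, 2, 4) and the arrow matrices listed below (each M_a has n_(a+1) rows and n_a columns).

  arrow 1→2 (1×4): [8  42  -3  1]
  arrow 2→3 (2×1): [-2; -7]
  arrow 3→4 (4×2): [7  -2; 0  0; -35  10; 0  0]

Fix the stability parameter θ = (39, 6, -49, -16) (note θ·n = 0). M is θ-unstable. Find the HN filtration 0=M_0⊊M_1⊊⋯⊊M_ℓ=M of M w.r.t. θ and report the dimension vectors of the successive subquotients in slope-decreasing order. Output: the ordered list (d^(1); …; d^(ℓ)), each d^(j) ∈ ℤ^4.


Barcode: M ≅ I[1,1]^3, I[1,3], I[3,4], I[4,4]^3. HN layers by μ_θ (4 steps, strictly decreasing):
  μ^(1)=39; μ^(2)=-4/3; μ^(3)=-16; μ^(4)=-49

((3, 0, 0, 0); (1, 1, 1, 0); (0, 0, 0, 4); (0, 0, 1, 0))


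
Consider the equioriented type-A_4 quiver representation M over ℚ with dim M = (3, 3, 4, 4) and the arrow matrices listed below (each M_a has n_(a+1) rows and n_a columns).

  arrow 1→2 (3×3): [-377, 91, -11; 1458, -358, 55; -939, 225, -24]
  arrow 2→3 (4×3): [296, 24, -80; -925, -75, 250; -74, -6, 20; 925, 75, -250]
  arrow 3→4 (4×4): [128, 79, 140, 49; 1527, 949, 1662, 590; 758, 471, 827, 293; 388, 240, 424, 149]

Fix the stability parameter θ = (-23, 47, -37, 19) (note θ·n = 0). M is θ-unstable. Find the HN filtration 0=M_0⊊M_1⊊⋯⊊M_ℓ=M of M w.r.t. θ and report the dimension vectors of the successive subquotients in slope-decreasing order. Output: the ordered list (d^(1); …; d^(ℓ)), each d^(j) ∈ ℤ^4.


Barcode: M ≅ I[1,1], I[1,2], I[1,4], I[2,2], I[3,4]^3. HN layers by μ_θ (5 steps, strictly decreasing):
  μ^(1)=47; μ^(2)=19; μ^(3)=5; μ^(4)=-23; μ^(5)=-37

((0, 2, 0, 0); (0, 0, 0, 4); (0, 1, 1, 0); (3, 0, 0, 0); (0, 0, 3, 0))


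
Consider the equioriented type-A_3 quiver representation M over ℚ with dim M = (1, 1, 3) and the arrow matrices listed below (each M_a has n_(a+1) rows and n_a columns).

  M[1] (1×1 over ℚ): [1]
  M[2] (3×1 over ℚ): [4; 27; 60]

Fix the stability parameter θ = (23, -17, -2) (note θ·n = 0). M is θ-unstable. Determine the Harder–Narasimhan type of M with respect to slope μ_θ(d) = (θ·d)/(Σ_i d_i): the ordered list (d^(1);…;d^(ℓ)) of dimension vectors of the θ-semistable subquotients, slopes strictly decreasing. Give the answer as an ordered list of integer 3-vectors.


Interval decomposition of M: I[1,3], I[3,3]^2.
HN type (ℓ=2): μ^(1)=4/3; μ^(2)=-2

((1, 1, 1); (0, 0, 2))


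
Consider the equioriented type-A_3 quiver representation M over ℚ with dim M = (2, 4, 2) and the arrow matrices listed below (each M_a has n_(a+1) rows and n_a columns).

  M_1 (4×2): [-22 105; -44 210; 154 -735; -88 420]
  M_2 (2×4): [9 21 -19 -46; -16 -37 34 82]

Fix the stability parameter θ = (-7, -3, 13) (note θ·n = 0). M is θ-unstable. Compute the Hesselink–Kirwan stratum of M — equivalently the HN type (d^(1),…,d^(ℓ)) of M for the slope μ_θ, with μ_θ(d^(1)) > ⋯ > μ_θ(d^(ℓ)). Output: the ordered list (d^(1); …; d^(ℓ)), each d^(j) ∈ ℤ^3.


Via rank(M_{q-1}∘⋯∘M_p): M ≅ I[1,1], I[1,2], I[2,2], I[2,3]^2.
μ_θ-semistable layers: μ^(1)=13; μ^(2)=-3; μ^(3)=-7

((0, 0, 2); (0, 4, 0); (2, 0, 0))


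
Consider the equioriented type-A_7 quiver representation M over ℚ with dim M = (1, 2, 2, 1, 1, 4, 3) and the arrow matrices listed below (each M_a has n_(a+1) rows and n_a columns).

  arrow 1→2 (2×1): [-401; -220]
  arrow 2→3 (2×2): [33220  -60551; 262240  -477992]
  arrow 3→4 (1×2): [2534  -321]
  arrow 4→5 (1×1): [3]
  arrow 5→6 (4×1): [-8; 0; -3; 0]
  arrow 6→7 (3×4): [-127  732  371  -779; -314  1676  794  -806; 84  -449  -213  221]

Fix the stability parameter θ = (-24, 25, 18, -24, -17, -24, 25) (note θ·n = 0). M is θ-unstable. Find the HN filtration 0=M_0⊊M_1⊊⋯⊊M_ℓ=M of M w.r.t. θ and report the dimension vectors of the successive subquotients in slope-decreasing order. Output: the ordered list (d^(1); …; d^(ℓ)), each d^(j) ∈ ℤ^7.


Via rank(M_{q-1}∘⋯∘M_p): M ≅ I[1,2], I[2,7], I[3,3], I[6,6], I[6,7]^2.
μ_θ-semistable layers: μ^(1)=25; μ^(2)=18; μ^(3)=-22/5; μ^(4)=-24

((0, 1, 0, 0, 0, 0, 3); (0, 0, 1, 0, 0, 0, 0); (0, 1, 1, 1, 1, 1, 0); (1, 0, 0, 0, 0, 3, 0))


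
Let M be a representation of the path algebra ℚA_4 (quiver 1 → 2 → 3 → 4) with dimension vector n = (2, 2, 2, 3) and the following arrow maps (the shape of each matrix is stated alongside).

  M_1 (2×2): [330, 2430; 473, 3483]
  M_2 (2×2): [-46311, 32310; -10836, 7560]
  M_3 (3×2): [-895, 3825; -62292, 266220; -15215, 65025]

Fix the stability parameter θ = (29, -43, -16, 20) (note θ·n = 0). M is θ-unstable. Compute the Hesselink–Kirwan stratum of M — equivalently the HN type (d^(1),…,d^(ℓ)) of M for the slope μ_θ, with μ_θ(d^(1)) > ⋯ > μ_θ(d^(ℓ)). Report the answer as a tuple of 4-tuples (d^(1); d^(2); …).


Interval decomposition of M: I[1,1], I[1,2], I[2,4], I[3,3], I[4,4]^2.
HN type (ℓ=5): μ^(1)=29; μ^(2)=20; μ^(3)=-7; μ^(4)=-16; μ^(5)=-43

((1, 0, 0, 0); (0, 0, 0, 3); (1, 1, 0, 0); (0, 0, 2, 0); (0, 1, 0, 0))


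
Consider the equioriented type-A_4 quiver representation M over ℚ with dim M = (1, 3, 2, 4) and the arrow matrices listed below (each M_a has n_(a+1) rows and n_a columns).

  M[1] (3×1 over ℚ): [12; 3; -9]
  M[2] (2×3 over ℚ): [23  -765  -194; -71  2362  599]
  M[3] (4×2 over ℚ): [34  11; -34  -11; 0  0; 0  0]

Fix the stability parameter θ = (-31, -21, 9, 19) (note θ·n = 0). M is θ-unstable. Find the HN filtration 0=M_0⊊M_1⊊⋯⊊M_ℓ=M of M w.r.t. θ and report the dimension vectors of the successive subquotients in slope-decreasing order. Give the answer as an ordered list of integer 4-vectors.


Interval decomposition of M: I[1,4], I[2,2], I[2,3], I[4,4]^3.
HN type (ℓ=4): μ^(1)=19; μ^(2)=9; μ^(3)=-21; μ^(4)=-31

((0, 0, 0, 4); (0, 0, 2, 0); (0, 3, 0, 0); (1, 0, 0, 0))


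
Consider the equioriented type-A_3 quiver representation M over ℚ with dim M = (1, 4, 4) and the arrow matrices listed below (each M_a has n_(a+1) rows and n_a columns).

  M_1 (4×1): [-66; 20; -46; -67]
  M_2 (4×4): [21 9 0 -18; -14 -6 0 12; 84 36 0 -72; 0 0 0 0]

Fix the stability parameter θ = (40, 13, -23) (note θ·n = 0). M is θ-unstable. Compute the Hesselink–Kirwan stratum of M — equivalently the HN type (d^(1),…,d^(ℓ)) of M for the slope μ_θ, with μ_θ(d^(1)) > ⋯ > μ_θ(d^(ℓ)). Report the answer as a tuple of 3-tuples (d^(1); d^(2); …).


Barcode: M ≅ I[1,2], I[2,2]^2, I[2,3], I[3,3]^3. HN layers by μ_θ (4 steps, strictly decreasing):
  μ^(1)=53/2; μ^(2)=13; μ^(3)=-5; μ^(4)=-23

((1, 1, 0); (0, 2, 0); (0, 1, 1); (0, 0, 3))


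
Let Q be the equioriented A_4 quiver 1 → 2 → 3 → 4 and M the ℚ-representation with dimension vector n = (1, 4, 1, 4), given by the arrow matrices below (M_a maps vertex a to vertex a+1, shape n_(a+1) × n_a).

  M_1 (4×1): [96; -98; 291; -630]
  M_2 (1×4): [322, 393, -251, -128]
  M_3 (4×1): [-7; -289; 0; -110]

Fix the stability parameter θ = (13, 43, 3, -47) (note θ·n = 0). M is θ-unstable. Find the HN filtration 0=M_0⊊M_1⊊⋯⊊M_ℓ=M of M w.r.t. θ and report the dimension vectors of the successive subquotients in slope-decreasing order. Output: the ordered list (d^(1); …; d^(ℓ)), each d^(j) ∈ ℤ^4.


Interval decomposition of M: I[1,4], I[2,2]^3, I[4,4]^3.
HN type (ℓ=3): μ^(1)=43; μ^(2)=3; μ^(3)=-47

((0, 3, 0, 0); (1, 1, 1, 1); (0, 0, 0, 3))


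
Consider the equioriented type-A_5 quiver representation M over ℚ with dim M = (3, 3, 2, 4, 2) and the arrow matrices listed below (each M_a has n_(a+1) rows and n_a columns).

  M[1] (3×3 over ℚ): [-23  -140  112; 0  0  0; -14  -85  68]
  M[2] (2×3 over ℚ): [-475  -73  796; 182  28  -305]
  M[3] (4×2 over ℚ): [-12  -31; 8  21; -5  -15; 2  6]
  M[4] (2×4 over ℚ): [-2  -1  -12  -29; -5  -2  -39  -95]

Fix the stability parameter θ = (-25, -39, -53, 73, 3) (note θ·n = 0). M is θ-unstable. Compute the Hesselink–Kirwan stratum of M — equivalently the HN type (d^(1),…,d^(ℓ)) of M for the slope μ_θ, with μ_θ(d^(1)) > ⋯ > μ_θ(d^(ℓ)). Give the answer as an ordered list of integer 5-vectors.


Via rank(M_{q-1}∘⋯∘M_p): M ≅ I[1,1], I[1,5]^2, I[2,2], I[4,4]^2.
μ_θ-semistable layers: μ^(1)=73; μ^(2)=38; μ^(3)=-25; μ^(4)=-39

((0, 0, 0, 2, 0); (0, 0, 0, 2, 2); (1, 0, 0, 0, 0); (2, 3, 2, 0, 0))


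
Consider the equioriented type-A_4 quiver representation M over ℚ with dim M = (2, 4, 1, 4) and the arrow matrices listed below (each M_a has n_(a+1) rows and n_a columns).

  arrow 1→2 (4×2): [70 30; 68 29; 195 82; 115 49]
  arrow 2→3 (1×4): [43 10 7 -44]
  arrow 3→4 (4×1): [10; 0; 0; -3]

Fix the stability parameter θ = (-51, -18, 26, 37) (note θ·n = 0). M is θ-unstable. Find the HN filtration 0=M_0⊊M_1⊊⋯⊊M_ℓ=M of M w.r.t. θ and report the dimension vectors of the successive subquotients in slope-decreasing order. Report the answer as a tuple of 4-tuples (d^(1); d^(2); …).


Interval decomposition of M: I[1,2], I[1,4], I[2,2]^2, I[4,4]^3.
HN type (ℓ=4): μ^(1)=37; μ^(2)=26; μ^(3)=-18; μ^(4)=-51

((0, 0, 0, 4); (0, 0, 1, 0); (0, 4, 0, 0); (2, 0, 0, 0))


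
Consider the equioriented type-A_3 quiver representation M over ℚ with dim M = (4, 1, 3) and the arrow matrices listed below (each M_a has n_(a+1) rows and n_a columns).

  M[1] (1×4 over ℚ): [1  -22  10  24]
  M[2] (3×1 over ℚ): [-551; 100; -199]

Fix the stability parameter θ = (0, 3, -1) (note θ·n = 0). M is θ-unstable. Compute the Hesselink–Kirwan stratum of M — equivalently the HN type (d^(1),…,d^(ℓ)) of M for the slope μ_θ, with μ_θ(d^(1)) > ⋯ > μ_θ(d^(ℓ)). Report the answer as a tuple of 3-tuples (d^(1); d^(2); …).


Via rank(M_{q-1}∘⋯∘M_p): M ≅ I[1,1]^3, I[1,3], I[3,3]^2.
μ_θ-semistable layers: μ^(1)=1; μ^(2)=0; μ^(3)=-1

((0, 1, 1); (4, 0, 0); (0, 0, 2))


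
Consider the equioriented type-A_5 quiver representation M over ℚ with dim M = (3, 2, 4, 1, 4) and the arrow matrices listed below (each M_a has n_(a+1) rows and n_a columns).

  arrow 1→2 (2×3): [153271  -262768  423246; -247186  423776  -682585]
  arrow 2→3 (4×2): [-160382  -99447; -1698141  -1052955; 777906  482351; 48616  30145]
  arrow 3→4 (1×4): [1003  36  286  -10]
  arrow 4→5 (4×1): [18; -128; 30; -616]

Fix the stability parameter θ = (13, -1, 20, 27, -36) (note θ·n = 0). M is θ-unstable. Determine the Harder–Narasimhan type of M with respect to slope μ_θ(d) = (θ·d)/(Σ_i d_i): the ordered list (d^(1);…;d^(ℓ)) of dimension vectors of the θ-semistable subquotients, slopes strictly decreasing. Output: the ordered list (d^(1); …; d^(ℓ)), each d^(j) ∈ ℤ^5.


Interval decomposition of M: I[1,1], I[1,3], I[1,5], I[3,3]^2, I[5,5]^3.
HN type (ℓ=5): μ^(1)=20; μ^(2)=13; μ^(3)=6; μ^(4)=23/5; μ^(5)=-36

((0, 0, 3, 0, 0); (1, 0, 0, 0, 0); (1, 1, 0, 0, 0); (1, 1, 1, 1, 1); (0, 0, 0, 0, 3))


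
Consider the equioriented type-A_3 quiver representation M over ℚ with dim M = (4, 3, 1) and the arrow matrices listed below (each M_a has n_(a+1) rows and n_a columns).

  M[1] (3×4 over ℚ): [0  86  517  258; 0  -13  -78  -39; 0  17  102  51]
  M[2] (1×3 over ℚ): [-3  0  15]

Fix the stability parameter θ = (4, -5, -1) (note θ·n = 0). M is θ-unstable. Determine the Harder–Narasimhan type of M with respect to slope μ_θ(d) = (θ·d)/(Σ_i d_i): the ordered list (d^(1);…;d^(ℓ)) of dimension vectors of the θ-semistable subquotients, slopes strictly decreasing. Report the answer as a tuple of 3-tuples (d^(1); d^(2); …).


Interval decomposition of M: I[1,1]^2, I[1,2], I[1,3], I[2,2].
HN type (ℓ=4): μ^(1)=4; μ^(2)=-1/2; μ^(3)=-2/3; μ^(4)=-5

((2, 0, 0); (1, 1, 0); (1, 1, 1); (0, 1, 0))


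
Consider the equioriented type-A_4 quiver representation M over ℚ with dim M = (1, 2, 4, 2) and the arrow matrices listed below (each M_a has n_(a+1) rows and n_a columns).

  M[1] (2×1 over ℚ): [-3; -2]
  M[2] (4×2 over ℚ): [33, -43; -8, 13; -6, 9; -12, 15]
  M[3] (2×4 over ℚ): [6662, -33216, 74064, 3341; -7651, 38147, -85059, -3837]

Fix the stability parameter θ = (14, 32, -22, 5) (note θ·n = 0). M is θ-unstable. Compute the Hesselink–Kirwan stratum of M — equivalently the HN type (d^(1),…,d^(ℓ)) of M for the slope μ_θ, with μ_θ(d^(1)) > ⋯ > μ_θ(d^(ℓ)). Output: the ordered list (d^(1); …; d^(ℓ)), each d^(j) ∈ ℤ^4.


Via rank(M_{q-1}∘⋯∘M_p): M ≅ I[1,4], I[2,4], I[3,3]^2.
μ_θ-semistable layers: μ^(1)=29/4; μ^(2)=5; μ^(3)=-22

((1, 1, 1, 1); (0, 1, 1, 1); (0, 0, 2, 0))


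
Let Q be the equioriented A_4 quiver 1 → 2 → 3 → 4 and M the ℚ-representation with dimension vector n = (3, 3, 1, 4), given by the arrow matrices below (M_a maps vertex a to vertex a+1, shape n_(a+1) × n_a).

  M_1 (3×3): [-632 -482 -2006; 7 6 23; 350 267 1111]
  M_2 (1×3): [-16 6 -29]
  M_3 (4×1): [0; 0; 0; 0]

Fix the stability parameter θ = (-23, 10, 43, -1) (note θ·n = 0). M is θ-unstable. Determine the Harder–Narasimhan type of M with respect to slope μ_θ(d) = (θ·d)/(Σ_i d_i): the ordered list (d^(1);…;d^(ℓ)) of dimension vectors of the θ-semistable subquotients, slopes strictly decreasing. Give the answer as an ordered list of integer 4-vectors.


Interval decomposition of M: I[1,1], I[1,2], I[1,3], I[2,2], I[4,4]^4.
HN type (ℓ=4): μ^(1)=43; μ^(2)=10; μ^(3)=-1; μ^(4)=-23

((0, 0, 1, 0); (0, 3, 0, 0); (0, 0, 0, 4); (3, 0, 0, 0))


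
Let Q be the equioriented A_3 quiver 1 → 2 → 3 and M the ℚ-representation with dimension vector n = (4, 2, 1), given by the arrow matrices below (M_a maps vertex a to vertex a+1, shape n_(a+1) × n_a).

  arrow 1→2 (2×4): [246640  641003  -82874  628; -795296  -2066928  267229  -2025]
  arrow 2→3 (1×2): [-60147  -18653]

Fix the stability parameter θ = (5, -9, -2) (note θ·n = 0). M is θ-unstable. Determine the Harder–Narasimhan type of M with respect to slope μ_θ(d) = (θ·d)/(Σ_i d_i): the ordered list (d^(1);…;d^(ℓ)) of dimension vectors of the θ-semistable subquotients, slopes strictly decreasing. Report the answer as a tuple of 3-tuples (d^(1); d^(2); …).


Barcode: M ≅ I[1,1]^2, I[1,2], I[1,3]. HN layers by μ_θ (2 steps, strictly decreasing):
  μ^(1)=5; μ^(2)=-2

((2, 0, 0); (2, 2, 1))


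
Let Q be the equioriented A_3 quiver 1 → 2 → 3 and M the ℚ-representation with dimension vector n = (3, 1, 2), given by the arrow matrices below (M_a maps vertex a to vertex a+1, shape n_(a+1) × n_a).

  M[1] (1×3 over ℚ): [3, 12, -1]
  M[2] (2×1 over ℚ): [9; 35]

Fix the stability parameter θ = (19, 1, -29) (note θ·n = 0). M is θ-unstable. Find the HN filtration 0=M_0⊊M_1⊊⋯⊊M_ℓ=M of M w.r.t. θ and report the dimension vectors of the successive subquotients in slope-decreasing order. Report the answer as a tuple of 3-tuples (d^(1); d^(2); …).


Barcode: M ≅ I[1,1]^2, I[1,3], I[3,3]. HN layers by μ_θ (3 steps, strictly decreasing):
  μ^(1)=19; μ^(2)=-3; μ^(3)=-29

((2, 0, 0); (1, 1, 1); (0, 0, 1))


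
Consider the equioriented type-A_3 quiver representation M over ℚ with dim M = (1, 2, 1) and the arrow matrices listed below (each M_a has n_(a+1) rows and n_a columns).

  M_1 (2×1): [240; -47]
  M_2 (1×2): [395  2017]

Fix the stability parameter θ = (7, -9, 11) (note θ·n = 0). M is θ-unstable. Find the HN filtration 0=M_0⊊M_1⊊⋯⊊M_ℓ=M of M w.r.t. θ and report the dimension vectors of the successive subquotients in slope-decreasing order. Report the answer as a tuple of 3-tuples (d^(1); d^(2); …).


Barcode: M ≅ I[1,3], I[2,2]. HN layers by μ_θ (3 steps, strictly decreasing):
  μ^(1)=11; μ^(2)=-1; μ^(3)=-9

((0, 0, 1); (1, 1, 0); (0, 1, 0))


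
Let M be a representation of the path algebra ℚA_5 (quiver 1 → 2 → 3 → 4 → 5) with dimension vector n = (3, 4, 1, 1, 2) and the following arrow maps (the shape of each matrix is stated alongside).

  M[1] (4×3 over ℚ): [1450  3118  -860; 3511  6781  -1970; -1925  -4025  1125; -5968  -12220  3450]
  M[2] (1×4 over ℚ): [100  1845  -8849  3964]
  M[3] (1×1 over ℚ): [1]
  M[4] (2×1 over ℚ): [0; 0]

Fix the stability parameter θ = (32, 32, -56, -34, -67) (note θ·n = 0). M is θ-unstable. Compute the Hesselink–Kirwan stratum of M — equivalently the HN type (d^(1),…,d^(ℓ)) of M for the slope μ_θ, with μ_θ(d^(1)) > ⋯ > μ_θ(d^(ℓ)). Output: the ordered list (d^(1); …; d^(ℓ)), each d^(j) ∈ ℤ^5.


Barcode: M ≅ I[1,1], I[1,2], I[1,4], I[2,2]^2, I[5,5]^2. HN layers by μ_θ (3 steps, strictly decreasing):
  μ^(1)=32; μ^(2)=-13/2; μ^(3)=-67

((2, 3, 0, 0, 0); (1, 1, 1, 1, 0); (0, 0, 0, 0, 2))


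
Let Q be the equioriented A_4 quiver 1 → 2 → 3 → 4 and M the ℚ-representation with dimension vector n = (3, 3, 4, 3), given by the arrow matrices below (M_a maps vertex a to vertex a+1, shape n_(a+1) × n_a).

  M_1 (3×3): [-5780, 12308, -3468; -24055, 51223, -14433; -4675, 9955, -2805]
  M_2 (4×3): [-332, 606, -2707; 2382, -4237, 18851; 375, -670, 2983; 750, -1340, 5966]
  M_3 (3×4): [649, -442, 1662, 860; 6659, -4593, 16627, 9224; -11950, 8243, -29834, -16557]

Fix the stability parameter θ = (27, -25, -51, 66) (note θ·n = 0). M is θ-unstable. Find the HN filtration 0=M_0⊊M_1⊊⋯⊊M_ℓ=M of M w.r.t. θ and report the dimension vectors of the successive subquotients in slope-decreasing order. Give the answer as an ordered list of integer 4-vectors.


Via rank(M_{q-1}∘⋯∘M_p): M ≅ I[1,1]^2, I[1,4], I[2,4]^2, I[3,3].
μ_θ-semistable layers: μ^(1)=66; μ^(2)=27; μ^(3)=-49/3; μ^(4)=-38; μ^(5)=-51

((0, 0, 0, 3); (2, 0, 0, 0); (1, 1, 1, 0); (0, 2, 2, 0); (0, 0, 1, 0))


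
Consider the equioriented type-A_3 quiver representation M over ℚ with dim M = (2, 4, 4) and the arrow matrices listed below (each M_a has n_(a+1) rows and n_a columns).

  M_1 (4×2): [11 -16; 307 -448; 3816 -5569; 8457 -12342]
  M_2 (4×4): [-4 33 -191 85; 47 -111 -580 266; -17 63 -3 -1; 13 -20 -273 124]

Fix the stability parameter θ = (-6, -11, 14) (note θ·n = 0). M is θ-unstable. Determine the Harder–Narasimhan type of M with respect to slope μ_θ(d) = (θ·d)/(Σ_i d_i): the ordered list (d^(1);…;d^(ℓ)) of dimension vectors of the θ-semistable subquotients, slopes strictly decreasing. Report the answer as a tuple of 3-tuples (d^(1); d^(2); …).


Barcode: M ≅ I[1,3]^2, I[2,3]^2. HN layers by μ_θ (3 steps, strictly decreasing):
  μ^(1)=14; μ^(2)=-17/2; μ^(3)=-11

((0, 0, 4); (2, 2, 0); (0, 2, 0))


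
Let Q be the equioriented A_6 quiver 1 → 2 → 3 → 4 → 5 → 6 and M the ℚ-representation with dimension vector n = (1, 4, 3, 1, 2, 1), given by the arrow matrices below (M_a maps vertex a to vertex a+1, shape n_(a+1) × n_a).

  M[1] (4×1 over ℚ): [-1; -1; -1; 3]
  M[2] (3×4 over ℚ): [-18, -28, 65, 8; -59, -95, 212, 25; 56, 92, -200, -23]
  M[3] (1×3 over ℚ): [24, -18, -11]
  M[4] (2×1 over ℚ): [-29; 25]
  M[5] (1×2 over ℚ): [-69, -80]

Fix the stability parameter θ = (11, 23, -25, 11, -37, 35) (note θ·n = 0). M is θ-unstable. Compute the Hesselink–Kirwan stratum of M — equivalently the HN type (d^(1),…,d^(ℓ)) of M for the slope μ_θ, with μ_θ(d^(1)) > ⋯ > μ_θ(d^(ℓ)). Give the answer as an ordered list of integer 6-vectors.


Barcode: M ≅ I[1,6], I[2,2], I[2,3]^2, I[5,5]. HN layers by μ_θ (5 steps, strictly decreasing):
  μ^(1)=35; μ^(2)=23; μ^(3)=-1; μ^(4)=-17/5; μ^(5)=-37

((0, 0, 0, 0, 0, 1); (0, 1, 0, 0, 0, 0); (0, 2, 2, 0, 0, 0); (1, 1, 1, 1, 1, 0); (0, 0, 0, 0, 1, 0))


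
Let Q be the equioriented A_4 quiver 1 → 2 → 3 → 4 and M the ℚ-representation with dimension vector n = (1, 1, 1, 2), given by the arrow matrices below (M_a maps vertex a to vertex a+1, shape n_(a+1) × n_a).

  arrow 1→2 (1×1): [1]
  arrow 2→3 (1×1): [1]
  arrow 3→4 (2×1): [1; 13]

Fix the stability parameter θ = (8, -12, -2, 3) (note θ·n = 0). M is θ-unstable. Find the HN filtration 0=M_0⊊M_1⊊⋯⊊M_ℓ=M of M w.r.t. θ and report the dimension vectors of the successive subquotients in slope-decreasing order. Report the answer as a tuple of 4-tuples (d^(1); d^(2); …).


Interval decomposition of M: I[1,4], I[4,4].
HN type (ℓ=2): μ^(1)=3; μ^(2)=-2

((0, 0, 0, 2); (1, 1, 1, 0))


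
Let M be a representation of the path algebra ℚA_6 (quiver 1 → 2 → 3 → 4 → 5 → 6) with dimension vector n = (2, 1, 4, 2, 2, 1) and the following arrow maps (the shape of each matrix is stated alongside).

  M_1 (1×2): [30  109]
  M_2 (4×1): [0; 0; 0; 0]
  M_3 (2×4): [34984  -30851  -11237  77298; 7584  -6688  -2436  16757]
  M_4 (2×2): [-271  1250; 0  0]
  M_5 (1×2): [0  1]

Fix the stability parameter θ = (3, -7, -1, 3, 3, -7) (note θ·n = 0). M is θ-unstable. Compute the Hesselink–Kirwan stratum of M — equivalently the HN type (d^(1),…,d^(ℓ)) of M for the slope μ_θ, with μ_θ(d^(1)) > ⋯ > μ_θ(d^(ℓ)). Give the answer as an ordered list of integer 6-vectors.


Via rank(M_{q-1}∘⋯∘M_p): M ≅ I[1,1], I[1,2], I[3,3]^2, I[3,4], I[3,5], I[5,6].
μ_θ-semistable layers: μ^(1)=3; μ^(2)=-1; μ^(3)=-2

((1, 0, 0, 2, 1, 0); (0, 0, 4, 0, 0, 0); (1, 1, 0, 0, 1, 1))


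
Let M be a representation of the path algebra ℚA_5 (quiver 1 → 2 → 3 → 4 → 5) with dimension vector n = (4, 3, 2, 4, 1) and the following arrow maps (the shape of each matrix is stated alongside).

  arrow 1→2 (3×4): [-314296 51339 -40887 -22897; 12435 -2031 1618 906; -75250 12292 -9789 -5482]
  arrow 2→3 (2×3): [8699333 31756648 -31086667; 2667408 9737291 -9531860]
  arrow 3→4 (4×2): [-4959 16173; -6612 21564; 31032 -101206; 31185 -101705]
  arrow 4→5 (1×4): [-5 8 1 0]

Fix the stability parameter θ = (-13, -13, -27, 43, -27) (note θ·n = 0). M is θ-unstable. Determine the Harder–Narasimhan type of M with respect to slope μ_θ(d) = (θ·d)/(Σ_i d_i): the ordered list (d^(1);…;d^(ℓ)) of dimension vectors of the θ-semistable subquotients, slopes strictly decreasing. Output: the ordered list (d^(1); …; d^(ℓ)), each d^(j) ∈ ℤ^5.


Barcode: M ≅ I[1,1], I[1,2], I[1,4], I[1,5], I[4,4]^2. HN layers by μ_θ (4 steps, strictly decreasing):
  μ^(1)=43; μ^(2)=8; μ^(3)=-13; μ^(4)=-53/3

((0, 0, 0, 3, 0); (0, 0, 0, 1, 1); (2, 1, 0, 0, 0); (2, 2, 2, 0, 0))
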